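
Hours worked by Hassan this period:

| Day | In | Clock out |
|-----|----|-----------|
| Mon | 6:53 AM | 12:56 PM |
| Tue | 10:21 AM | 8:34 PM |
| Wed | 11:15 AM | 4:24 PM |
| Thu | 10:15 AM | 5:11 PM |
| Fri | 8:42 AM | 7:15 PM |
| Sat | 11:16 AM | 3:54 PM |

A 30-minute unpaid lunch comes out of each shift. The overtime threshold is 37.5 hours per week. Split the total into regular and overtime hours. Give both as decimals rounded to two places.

Regular 37.50 hours, overtime 3.03 hours

Mon: 6:53 AM–12:56 PM = 6 h 3 min; less 30 min break → 5 h 33 min
Tue: 10:21 AM–8:34 PM = 10 h 13 min; less 30 min break → 9 h 43 min
Wed: 11:15 AM–4:24 PM = 5 h 9 min; less 30 min break → 4 h 39 min
Thu: 10:15 AM–5:11 PM = 6 h 56 min; less 30 min break → 6 h 26 min
Fri: 8:42 AM–7:15 PM = 10 h 33 min; less 30 min break → 10 h 3 min
Sat: 11:16 AM–3:54 PM = 4 h 38 min; less 30 min break → 4 h 8 min
Total worked: 40 h 32 min = 40.53 h.
Threshold 37.5 h → overtime 3 h 2 min, regular 37 h 30 min.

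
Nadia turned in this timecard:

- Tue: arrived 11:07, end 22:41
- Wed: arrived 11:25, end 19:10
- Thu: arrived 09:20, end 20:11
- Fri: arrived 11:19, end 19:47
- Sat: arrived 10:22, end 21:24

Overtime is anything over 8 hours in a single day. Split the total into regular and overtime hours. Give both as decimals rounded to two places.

Regular 39.75 hours, overtime 9.92 hours

Tue: 11:07–22:41 = 11 h 34 min
Wed: 11:25–19:10 = 7 h 45 min
Thu: 09:20–20:11 = 10 h 51 min
Fri: 11:19–19:47 = 8 h 28 min
Sat: 10:22–21:24 = 11 h 2 min
Tue reg 8 h 0 min / OT 3 h 34 min; Wed reg 7 h 45 min / OT 0 h 0 min; Thu reg 8 h 0 min / OT 2 h 51 min; Fri reg 8 h 0 min / OT 0 h 28 min; Sat reg 8 h 0 min / OT 3 h 2 min.
Totals: regular 39 h 45 min, overtime 9 h 55 min.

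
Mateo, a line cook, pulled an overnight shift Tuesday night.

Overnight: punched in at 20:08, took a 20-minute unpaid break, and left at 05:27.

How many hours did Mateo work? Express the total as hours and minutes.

Overnight: 20:08 → midnight = 3 h 52 min; midnight → 05:27 = 5 h 27 min; span 9 h 19 min; less 20 min break → 8 h 59 min

8 h 59 min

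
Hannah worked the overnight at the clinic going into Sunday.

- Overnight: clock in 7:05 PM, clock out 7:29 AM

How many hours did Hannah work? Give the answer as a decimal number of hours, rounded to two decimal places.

Overnight: 7:05 PM → midnight = 4 h 55 min; midnight → 7:29 AM = 7 h 29 min; span 12 h 24 min

12.40 hours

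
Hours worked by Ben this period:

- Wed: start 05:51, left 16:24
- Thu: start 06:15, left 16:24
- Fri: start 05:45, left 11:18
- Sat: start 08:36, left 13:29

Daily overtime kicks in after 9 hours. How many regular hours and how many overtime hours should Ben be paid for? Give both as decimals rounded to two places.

Regular 28.43 hours, overtime 2.70 hours

Wed: 05:51–16:24 = 10 h 33 min
Thu: 06:15–16:24 = 10 h 9 min
Fri: 05:45–11:18 = 5 h 33 min
Sat: 08:36–13:29 = 4 h 53 min
Wed reg 9 h 0 min / OT 1 h 33 min; Thu reg 9 h 0 min / OT 1 h 9 min; Fri reg 5 h 33 min / OT 0 h 0 min; Sat reg 4 h 53 min / OT 0 h 0 min.
Totals: regular 28 h 26 min, overtime 2 h 42 min.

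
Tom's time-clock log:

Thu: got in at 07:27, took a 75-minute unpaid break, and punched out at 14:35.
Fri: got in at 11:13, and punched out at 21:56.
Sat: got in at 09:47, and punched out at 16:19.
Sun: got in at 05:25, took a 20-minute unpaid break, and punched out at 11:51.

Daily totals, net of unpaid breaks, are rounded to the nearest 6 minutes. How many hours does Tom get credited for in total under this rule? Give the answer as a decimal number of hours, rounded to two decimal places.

Thu: 07:27–14:35 = 7 h 8 min − 75 min = 5 h 53 min → rounds to 5 h 54 min
Fri: 11:13–21:56 = 10 h 43 min → rounds to 10 h 42 min
Sat: 09:47–16:19 = 6 h 32 min → rounds to 6 h 30 min
Sun: 05:25–11:51 = 6 h 26 min − 20 min = 6 h 6 min → rounds to 6 h 6 min
Total credited: 29 h 12 min.

29.20 hours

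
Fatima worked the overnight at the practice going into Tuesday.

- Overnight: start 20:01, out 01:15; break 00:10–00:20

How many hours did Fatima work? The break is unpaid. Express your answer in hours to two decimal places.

5.07 hours

Overnight: 20:01 → midnight = 3 h 59 min; midnight → 01:15 = 1 h 15 min; span 5 h 14 min; less 10 min break → 5 h 4 min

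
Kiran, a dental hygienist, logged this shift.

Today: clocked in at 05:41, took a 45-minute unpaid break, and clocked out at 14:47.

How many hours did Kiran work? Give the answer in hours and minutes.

8 h 21 min

Today: 05:41–14:47 = 9 h 6 min; less 45 min break → 8 h 21 min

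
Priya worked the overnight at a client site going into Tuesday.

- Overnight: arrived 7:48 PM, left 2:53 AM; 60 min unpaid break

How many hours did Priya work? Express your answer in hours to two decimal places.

6.08 hours

Overnight: 7:48 PM → midnight = 4 h 12 min; midnight → 2:53 AM = 2 h 53 min; span 7 h 5 min; less 60 min break → 6 h 5 min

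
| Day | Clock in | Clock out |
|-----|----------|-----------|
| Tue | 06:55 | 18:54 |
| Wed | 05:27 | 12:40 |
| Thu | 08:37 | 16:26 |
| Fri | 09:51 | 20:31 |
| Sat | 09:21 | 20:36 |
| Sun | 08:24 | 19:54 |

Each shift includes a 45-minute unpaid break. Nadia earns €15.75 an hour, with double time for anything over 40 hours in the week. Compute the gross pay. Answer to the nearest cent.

€1131.90

Tue: 06:55–18:54 = 11 h 59 min; less 45 min break → 11 h 14 min
Wed: 05:27–12:40 = 7 h 13 min; less 45 min break → 6 h 28 min
Thu: 08:37–16:26 = 7 h 49 min; less 45 min break → 7 h 4 min
Fri: 09:51–20:31 = 10 h 40 min; less 45 min break → 9 h 55 min
Sat: 09:21–20:36 = 11 h 15 min; less 45 min break → 10 h 30 min
Sun: 08:24–19:54 = 11 h 30 min; less 45 min break → 10 h 45 min
Total worked: 55 h 56 min = 3356 min.
Regular 40 h 0 min = 2400 min at €15.75/h; overtime 15 h 56 min = 956 min at €31.50/h.
Pay = (2400 × €15.75 + 956 × €31.50) ÷ 60 = €1131.90.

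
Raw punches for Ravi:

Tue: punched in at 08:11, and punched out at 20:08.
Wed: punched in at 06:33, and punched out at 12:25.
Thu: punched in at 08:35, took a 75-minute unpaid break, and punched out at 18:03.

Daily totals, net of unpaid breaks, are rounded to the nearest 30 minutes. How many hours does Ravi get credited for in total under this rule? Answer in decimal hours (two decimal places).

Tue: 08:11–20:08 = 11 h 57 min → rounds to 12 h 0 min
Wed: 06:33–12:25 = 5 h 52 min → rounds to 6 h 0 min
Thu: 08:35–18:03 = 9 h 28 min − 75 min = 8 h 13 min → rounds to 8 h 0 min
Total credited: 26 h 0 min.

26.00 hours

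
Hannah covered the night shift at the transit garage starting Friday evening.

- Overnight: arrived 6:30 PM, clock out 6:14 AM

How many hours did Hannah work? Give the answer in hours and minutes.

Overnight: 6:30 PM → midnight = 5 h 30 min; midnight → 6:14 AM = 6 h 14 min; span 11 h 44 min

11 h 44 min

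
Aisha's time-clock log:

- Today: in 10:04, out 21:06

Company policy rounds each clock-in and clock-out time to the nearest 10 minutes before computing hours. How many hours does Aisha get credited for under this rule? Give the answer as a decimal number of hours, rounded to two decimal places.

11.17 hours

Today: in 10:04→10:00, out 21:06→21:10; 11 h 10 min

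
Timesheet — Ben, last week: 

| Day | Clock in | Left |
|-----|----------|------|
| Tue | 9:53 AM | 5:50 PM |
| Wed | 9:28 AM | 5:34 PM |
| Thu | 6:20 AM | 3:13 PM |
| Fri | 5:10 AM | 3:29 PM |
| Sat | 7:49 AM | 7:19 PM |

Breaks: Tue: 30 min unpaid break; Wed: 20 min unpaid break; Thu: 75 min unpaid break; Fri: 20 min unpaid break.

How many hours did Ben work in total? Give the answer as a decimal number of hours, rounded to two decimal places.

44.33 hours

Tue: 9:53 AM–5:50 PM = 7 h 57 min; less 30 min break → 7 h 27 min
Wed: 9:28 AM–5:34 PM = 8 h 6 min; less 20 min break → 7 h 46 min
Thu: 6:20 AM–3:13 PM = 8 h 53 min; less 75 min break → 7 h 38 min
Fri: 5:10 AM–3:29 PM = 10 h 19 min; less 20 min break → 9 h 59 min
Sat: 7:49 AM–7:19 PM = 11 h 30 min
Total: 7 h 27 min + 7 h 46 min + 7 h 38 min + 9 h 59 min + 11 h 30 min = 44 h 20 min.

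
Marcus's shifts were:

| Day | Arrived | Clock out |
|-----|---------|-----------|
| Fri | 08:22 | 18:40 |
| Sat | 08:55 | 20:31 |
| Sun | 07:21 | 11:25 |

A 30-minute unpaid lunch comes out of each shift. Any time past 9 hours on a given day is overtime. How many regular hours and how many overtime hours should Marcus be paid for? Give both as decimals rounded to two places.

Regular 21.57 hours, overtime 2.90 hours

Fri: 08:22–18:40 = 10 h 18 min; less 30 min break → 9 h 48 min
Sat: 08:55–20:31 = 11 h 36 min; less 30 min break → 11 h 6 min
Sun: 07:21–11:25 = 4 h 4 min; less 30 min break → 3 h 34 min
Fri reg 9 h 0 min / OT 0 h 48 min; Sat reg 9 h 0 min / OT 2 h 6 min; Sun reg 3 h 34 min / OT 0 h 0 min.
Totals: regular 21 h 34 min, overtime 2 h 54 min.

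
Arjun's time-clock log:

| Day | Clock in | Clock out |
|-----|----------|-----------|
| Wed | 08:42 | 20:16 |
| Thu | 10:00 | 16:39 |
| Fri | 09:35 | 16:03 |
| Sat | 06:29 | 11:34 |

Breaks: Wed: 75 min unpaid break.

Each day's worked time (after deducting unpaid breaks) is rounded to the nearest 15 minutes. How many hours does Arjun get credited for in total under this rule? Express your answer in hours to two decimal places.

28.50 hours

Wed: 08:42–20:16 = 11 h 34 min − 75 min = 10 h 19 min → rounds to 10 h 15 min
Thu: 10:00–16:39 = 6 h 39 min → rounds to 6 h 45 min
Fri: 09:35–16:03 = 6 h 28 min → rounds to 6 h 30 min
Sat: 06:29–11:34 = 5 h 5 min → rounds to 5 h 0 min
Total credited: 28 h 30 min.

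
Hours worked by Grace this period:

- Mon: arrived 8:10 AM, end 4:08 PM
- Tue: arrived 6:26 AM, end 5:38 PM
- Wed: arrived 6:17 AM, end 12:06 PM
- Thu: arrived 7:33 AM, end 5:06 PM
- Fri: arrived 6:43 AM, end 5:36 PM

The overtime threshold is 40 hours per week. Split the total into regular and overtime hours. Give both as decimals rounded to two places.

Regular 40.00 hours, overtime 5.42 hours

Mon: 8:10 AM–4:08 PM = 7 h 58 min
Tue: 6:26 AM–5:38 PM = 11 h 12 min
Wed: 6:17 AM–12:06 PM = 5 h 49 min
Thu: 7:33 AM–5:06 PM = 9 h 33 min
Fri: 6:43 AM–5:36 PM = 10 h 53 min
Total worked: 45 h 25 min = 45.42 h.
Threshold 40 h → overtime 5 h 25 min, regular 40 h 0 min.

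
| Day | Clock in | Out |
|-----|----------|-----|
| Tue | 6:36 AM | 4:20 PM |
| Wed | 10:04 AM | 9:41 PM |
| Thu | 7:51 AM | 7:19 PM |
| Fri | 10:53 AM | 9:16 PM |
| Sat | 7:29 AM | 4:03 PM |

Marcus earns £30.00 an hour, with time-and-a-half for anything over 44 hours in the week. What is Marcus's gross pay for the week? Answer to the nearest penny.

£1669.50

Tue: 6:36 AM–4:20 PM = 9 h 44 min
Wed: 10:04 AM–9:41 PM = 11 h 37 min
Thu: 7:51 AM–7:19 PM = 11 h 28 min
Fri: 10:53 AM–9:16 PM = 10 h 23 min
Sat: 7:29 AM–4:03 PM = 8 h 34 min
Total worked: 51 h 46 min = 3106 min.
Regular 44 h 0 min = 2640 min at £30.00/h; overtime 7 h 46 min = 466 min at £45.00/h.
Pay = (2640 × £30.00 + 466 × £45.00) ÷ 60 = £1669.50.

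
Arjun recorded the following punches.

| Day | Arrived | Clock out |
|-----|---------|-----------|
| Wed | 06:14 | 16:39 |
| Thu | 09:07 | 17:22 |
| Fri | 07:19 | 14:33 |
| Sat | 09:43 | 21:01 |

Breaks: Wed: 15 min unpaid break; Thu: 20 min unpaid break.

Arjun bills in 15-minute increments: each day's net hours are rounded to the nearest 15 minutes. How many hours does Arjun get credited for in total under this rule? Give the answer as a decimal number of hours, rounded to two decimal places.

Wed: 06:14–16:39 = 10 h 25 min − 15 min = 10 h 10 min → rounds to 10 h 15 min
Thu: 09:07–17:22 = 8 h 15 min − 20 min = 7 h 55 min → rounds to 8 h 0 min
Fri: 07:19–14:33 = 7 h 14 min → rounds to 7 h 15 min
Sat: 09:43–21:01 = 11 h 18 min → rounds to 11 h 15 min
Total credited: 36 h 45 min.

36.75 hours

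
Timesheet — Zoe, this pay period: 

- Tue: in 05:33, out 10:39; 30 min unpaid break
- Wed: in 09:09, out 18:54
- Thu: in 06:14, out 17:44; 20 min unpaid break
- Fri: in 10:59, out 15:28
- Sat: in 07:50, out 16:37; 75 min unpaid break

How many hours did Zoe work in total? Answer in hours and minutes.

Tue: 05:33–10:39 = 5 h 6 min; less 30 min break → 4 h 36 min
Wed: 09:09–18:54 = 9 h 45 min
Thu: 06:14–17:44 = 11 h 30 min; less 20 min break → 11 h 10 min
Fri: 10:59–15:28 = 4 h 29 min
Sat: 07:50–16:37 = 8 h 47 min; less 75 min break → 7 h 32 min
Total: 4 h 36 min + 9 h 45 min + 11 h 10 min + 4 h 29 min + 7 h 32 min = 37 h 32 min.

37 h 32 min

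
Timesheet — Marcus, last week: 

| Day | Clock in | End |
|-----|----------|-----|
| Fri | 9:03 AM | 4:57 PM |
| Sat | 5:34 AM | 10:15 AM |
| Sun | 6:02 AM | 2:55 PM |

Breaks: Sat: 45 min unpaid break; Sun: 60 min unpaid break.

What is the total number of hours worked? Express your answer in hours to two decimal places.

Fri: 9:03 AM–4:57 PM = 7 h 54 min
Sat: 5:34 AM–10:15 AM = 4 h 41 min; less 45 min break → 3 h 56 min
Sun: 6:02 AM–2:55 PM = 8 h 53 min; less 60 min break → 7 h 53 min
Total: 7 h 54 min + 3 h 56 min + 7 h 53 min = 19 h 43 min.

19.72 hours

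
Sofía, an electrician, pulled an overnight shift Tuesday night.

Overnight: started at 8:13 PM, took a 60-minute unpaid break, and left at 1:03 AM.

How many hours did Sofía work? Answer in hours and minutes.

3 h 50 min

Overnight: 8:13 PM → midnight = 3 h 47 min; midnight → 1:03 AM = 1 h 3 min; span 4 h 50 min; less 60 min break → 3 h 50 min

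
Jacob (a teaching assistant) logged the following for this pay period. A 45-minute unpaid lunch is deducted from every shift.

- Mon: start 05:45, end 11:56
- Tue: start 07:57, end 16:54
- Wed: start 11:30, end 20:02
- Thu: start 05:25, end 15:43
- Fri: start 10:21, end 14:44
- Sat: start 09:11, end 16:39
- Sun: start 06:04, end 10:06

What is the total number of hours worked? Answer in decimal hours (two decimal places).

Mon: 05:45–11:56 = 6 h 11 min; less 45 min break → 5 h 26 min
Tue: 07:57–16:54 = 8 h 57 min; less 45 min break → 8 h 12 min
Wed: 11:30–20:02 = 8 h 32 min; less 45 min break → 7 h 47 min
Thu: 05:25–15:43 = 10 h 18 min; less 45 min break → 9 h 33 min
Fri: 10:21–14:44 = 4 h 23 min; less 45 min break → 3 h 38 min
Sat: 09:11–16:39 = 7 h 28 min; less 45 min break → 6 h 43 min
Sun: 06:04–10:06 = 4 h 2 min; less 45 min break → 3 h 17 min
Total: 5 h 26 min + 8 h 12 min + 7 h 47 min + 9 h 33 min + 3 h 38 min + 6 h 43 min + 3 h 17 min = 44 h 36 min.

44.60 hours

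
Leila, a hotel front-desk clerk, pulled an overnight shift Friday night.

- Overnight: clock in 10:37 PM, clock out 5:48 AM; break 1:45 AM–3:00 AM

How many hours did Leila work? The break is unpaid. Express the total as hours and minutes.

Overnight: 10:37 PM → midnight = 1 h 23 min; midnight → 5:48 AM = 5 h 48 min; span 7 h 11 min; less 75 min break → 5 h 56 min

5 h 56 min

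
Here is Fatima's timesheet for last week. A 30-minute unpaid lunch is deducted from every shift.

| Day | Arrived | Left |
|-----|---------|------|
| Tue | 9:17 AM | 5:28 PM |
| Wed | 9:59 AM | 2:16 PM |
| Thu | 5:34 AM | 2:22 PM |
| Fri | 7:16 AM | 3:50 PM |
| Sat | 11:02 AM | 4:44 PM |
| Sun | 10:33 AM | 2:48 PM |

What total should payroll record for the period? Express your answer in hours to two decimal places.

36.78 hours

Tue: 9:17 AM–5:28 PM = 8 h 11 min; less 30 min break → 7 h 41 min
Wed: 9:59 AM–2:16 PM = 4 h 17 min; less 30 min break → 3 h 47 min
Thu: 5:34 AM–2:22 PM = 8 h 48 min; less 30 min break → 8 h 18 min
Fri: 7:16 AM–3:50 PM = 8 h 34 min; less 30 min break → 8 h 4 min
Sat: 11:02 AM–4:44 PM = 5 h 42 min; less 30 min break → 5 h 12 min
Sun: 10:33 AM–2:48 PM = 4 h 15 min; less 30 min break → 3 h 45 min
Total: 7 h 41 min + 3 h 47 min + 8 h 18 min + 8 h 4 min + 5 h 12 min + 3 h 45 min = 36 h 47 min.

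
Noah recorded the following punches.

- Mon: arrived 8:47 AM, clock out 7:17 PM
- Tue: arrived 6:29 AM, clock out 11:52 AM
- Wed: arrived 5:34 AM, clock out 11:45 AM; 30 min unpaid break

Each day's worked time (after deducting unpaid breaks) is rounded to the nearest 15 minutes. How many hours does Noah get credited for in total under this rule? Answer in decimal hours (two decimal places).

21.75 hours

Mon: 8:47 AM–7:17 PM = 10 h 30 min → rounds to 10 h 30 min
Tue: 6:29 AM–11:52 AM = 5 h 23 min → rounds to 5 h 30 min
Wed: 5:34 AM–11:45 AM = 6 h 11 min − 30 min = 5 h 41 min → rounds to 5 h 45 min
Total credited: 21 h 45 min.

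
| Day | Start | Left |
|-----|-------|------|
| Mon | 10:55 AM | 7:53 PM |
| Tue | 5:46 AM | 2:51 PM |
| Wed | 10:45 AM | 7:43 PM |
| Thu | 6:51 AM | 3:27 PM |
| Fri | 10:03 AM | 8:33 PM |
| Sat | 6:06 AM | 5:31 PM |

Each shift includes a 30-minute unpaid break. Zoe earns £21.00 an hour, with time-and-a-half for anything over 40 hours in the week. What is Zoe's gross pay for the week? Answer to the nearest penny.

£1297.80

Mon: 10:55 AM–7:53 PM = 8 h 58 min; less 30 min break → 8 h 28 min
Tue: 5:46 AM–2:51 PM = 9 h 5 min; less 30 min break → 8 h 35 min
Wed: 10:45 AM–7:43 PM = 8 h 58 min; less 30 min break → 8 h 28 min
Thu: 6:51 AM–3:27 PM = 8 h 36 min; less 30 min break → 8 h 6 min
Fri: 10:03 AM–8:33 PM = 10 h 30 min; less 30 min break → 10 h 0 min
Sat: 6:06 AM–5:31 PM = 11 h 25 min; less 30 min break → 10 h 55 min
Total worked: 54 h 32 min = 3272 min.
Regular 40 h 0 min = 2400 min at £21.00/h; overtime 14 h 32 min = 872 min at £31.50/h.
Pay = (2400 × £21.00 + 872 × £31.50) ÷ 60 = £1297.80.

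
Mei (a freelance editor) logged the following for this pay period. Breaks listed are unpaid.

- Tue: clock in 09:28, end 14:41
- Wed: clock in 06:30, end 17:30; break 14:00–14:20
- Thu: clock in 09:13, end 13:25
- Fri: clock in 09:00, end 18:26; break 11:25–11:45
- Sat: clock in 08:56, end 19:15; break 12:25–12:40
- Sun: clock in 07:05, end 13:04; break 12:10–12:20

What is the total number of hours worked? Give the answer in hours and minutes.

Tue: 09:28–14:41 = 5 h 13 min
Wed: 06:30–17:30 = 11 h 0 min; less 20 min break → 10 h 40 min
Thu: 09:13–13:25 = 4 h 12 min
Fri: 09:00–18:26 = 9 h 26 min; less 20 min break → 9 h 6 min
Sat: 08:56–19:15 = 10 h 19 min; less 15 min break → 10 h 4 min
Sun: 07:05–13:04 = 5 h 59 min; less 10 min break → 5 h 49 min
Total: 5 h 13 min + 10 h 40 min + 4 h 12 min + 9 h 6 min + 10 h 4 min + 5 h 49 min = 45 h 4 min.

45 h 4 min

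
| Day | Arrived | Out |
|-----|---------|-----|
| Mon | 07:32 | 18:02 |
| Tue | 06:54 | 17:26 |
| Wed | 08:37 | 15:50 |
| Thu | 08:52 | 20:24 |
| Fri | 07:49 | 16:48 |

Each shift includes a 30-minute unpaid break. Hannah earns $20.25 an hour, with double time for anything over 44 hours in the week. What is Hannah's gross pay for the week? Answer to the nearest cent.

$982.80

Mon: 07:32–18:02 = 10 h 30 min; less 30 min break → 10 h 0 min
Tue: 06:54–17:26 = 10 h 32 min; less 30 min break → 10 h 2 min
Wed: 08:37–15:50 = 7 h 13 min; less 30 min break → 6 h 43 min
Thu: 08:52–20:24 = 11 h 32 min; less 30 min break → 11 h 2 min
Fri: 07:49–16:48 = 8 h 59 min; less 30 min break → 8 h 29 min
Total worked: 46 h 16 min = 2776 min.
Regular 44 h 0 min = 2640 min at $20.25/h; overtime 2 h 16 min = 136 min at $40.50/h.
Pay = (2640 × $20.25 + 136 × $40.50) ÷ 60 = $982.80.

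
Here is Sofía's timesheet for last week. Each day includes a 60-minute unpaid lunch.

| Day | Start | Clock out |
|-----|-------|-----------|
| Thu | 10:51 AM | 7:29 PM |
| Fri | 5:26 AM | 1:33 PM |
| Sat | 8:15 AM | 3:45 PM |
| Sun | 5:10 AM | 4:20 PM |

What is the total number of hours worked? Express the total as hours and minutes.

Thu: 10:51 AM–7:29 PM = 8 h 38 min; less 60 min break → 7 h 38 min
Fri: 5:26 AM–1:33 PM = 8 h 7 min; less 60 min break → 7 h 7 min
Sat: 8:15 AM–3:45 PM = 7 h 30 min; less 60 min break → 6 h 30 min
Sun: 5:10 AM–4:20 PM = 11 h 10 min; less 60 min break → 10 h 10 min
Total: 7 h 38 min + 7 h 7 min + 6 h 30 min + 10 h 10 min = 31 h 25 min.

31 h 25 min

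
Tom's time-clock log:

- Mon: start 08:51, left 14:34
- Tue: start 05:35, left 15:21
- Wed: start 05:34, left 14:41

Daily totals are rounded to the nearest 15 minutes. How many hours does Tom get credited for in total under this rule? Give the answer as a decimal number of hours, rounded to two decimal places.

Mon: 08:51–14:34 = 5 h 43 min → rounds to 5 h 45 min
Tue: 05:35–15:21 = 9 h 46 min → rounds to 9 h 45 min
Wed: 05:34–14:41 = 9 h 7 min → rounds to 9 h 0 min
Total credited: 24 h 30 min.

24.50 hours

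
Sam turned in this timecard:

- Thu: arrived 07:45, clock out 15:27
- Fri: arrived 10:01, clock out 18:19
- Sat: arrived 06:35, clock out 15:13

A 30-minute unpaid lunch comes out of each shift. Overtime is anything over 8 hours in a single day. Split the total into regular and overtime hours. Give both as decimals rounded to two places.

Thu: 07:45–15:27 = 7 h 42 min; less 30 min break → 7 h 12 min
Fri: 10:01–18:19 = 8 h 18 min; less 30 min break → 7 h 48 min
Sat: 06:35–15:13 = 8 h 38 min; less 30 min break → 8 h 8 min
Thu reg 7 h 12 min / OT 0 h 0 min; Fri reg 7 h 48 min / OT 0 h 0 min; Sat reg 8 h 0 min / OT 0 h 8 min.
Totals: regular 23 h 0 min, overtime 0 h 8 min.

Regular 23.00 hours, overtime 0.13 hours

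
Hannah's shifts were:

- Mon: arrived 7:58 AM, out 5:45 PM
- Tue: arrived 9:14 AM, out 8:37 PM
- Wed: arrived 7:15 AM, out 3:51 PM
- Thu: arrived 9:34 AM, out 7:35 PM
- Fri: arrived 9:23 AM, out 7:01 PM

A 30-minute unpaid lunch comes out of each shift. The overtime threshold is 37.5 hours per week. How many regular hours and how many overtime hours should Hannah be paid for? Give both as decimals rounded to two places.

Mon: 7:58 AM–5:45 PM = 9 h 47 min; less 30 min break → 9 h 17 min
Tue: 9:14 AM–8:37 PM = 11 h 23 min; less 30 min break → 10 h 53 min
Wed: 7:15 AM–3:51 PM = 8 h 36 min; less 30 min break → 8 h 6 min
Thu: 9:34 AM–7:35 PM = 10 h 1 min; less 30 min break → 9 h 31 min
Fri: 9:23 AM–7:01 PM = 9 h 38 min; less 30 min break → 9 h 8 min
Total worked: 46 h 55 min = 46.92 h.
Threshold 37.5 h → overtime 9 h 25 min, regular 37 h 30 min.

Regular 37.50 hours, overtime 9.42 hours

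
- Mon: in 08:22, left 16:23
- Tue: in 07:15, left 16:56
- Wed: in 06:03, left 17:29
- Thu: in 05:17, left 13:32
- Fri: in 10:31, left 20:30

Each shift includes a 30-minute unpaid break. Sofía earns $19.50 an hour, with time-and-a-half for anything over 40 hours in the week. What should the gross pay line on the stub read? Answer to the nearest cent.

Mon: 08:22–16:23 = 8 h 1 min; less 30 min break → 7 h 31 min
Tue: 07:15–16:56 = 9 h 41 min; less 30 min break → 9 h 11 min
Wed: 06:03–17:29 = 11 h 26 min; less 30 min break → 10 h 56 min
Thu: 05:17–13:32 = 8 h 15 min; less 30 min break → 7 h 45 min
Fri: 10:31–20:30 = 9 h 59 min; less 30 min break → 9 h 29 min
Total worked: 44 h 52 min = 2692 min.
Regular 40 h 0 min = 2400 min at $19.50/h; overtime 4 h 52 min = 292 min at $29.25/h.
Pay = (2400 × $19.50 + 292 × $29.25) ÷ 60 = $922.35.

$922.35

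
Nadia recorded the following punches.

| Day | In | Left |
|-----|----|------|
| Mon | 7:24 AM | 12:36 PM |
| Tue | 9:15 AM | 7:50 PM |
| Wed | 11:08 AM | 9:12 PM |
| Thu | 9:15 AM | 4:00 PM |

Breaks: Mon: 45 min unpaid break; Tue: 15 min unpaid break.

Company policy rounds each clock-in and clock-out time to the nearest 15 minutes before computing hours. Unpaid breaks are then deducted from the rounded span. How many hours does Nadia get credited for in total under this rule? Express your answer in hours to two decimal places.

31.25 hours

Mon: in 7:24 AM→7:30 AM, out 12:36 PM→12:30 PM; 5 h 0 min − 45 min = 4 h 15 min
Tue: in 9:15 AM→9:15 AM, out 7:50 PM→7:45 PM; 10 h 30 min − 15 min = 10 h 15 min
Wed: in 11:08 AM→11:15 AM, out 9:12 PM→9:15 PM; 10 h 0 min
Thu: in 9:15 AM→9:15 AM, out 4:00 PM→4:00 PM; 6 h 45 min
Total credited: 31 h 15 min.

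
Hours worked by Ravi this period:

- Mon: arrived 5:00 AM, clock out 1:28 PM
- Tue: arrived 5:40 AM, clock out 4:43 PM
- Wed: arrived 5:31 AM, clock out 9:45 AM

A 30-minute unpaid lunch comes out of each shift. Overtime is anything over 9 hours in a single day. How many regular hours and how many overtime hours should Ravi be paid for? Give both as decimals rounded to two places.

Regular 20.70 hours, overtime 1.55 hours

Mon: 5:00 AM–1:28 PM = 8 h 28 min; less 30 min break → 7 h 58 min
Tue: 5:40 AM–4:43 PM = 11 h 3 min; less 30 min break → 10 h 33 min
Wed: 5:31 AM–9:45 AM = 4 h 14 min; less 30 min break → 3 h 44 min
Mon reg 7 h 58 min / OT 0 h 0 min; Tue reg 9 h 0 min / OT 1 h 33 min; Wed reg 3 h 44 min / OT 0 h 0 min.
Totals: regular 20 h 42 min, overtime 1 h 33 min.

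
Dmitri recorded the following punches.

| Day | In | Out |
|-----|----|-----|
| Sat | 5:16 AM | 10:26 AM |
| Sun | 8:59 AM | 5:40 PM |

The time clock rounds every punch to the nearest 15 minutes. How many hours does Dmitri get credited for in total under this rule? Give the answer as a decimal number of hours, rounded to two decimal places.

Sat: in 5:16 AM→5:15 AM, out 10:26 AM→10:30 AM; 5 h 15 min
Sun: in 8:59 AM→9:00 AM, out 5:40 PM→5:45 PM; 8 h 45 min
Total credited: 14 h 0 min.

14.00 hours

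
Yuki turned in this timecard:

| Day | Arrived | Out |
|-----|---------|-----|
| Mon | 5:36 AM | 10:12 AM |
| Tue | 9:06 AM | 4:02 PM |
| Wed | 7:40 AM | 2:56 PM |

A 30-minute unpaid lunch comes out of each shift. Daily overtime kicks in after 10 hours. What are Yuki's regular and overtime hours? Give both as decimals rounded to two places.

Mon: 5:36 AM–10:12 AM = 4 h 36 min; less 30 min break → 4 h 6 min
Tue: 9:06 AM–4:02 PM = 6 h 56 min; less 30 min break → 6 h 26 min
Wed: 7:40 AM–2:56 PM = 7 h 16 min; less 30 min break → 6 h 46 min
Mon reg 4 h 6 min / OT 0 h 0 min; Tue reg 6 h 26 min / OT 0 h 0 min; Wed reg 6 h 46 min / OT 0 h 0 min.
Totals: regular 17 h 18 min, overtime 0 h 0 min.

Regular 17.30 hours, overtime 0.00 hours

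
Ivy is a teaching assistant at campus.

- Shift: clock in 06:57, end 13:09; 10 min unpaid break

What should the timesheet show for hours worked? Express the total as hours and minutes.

6 h 2 min

Shift: 06:57–13:09 = 6 h 12 min; less 10 min break → 6 h 2 min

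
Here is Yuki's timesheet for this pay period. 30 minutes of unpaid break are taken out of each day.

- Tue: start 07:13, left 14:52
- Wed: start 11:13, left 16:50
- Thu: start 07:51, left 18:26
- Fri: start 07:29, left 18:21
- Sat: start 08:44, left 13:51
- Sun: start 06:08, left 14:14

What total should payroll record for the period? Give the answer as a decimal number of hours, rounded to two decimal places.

Tue: 07:13–14:52 = 7 h 39 min; less 30 min break → 7 h 9 min
Wed: 11:13–16:50 = 5 h 37 min; less 30 min break → 5 h 7 min
Thu: 07:51–18:26 = 10 h 35 min; less 30 min break → 10 h 5 min
Fri: 07:29–18:21 = 10 h 52 min; less 30 min break → 10 h 22 min
Sat: 08:44–13:51 = 5 h 7 min; less 30 min break → 4 h 37 min
Sun: 06:08–14:14 = 8 h 6 min; less 30 min break → 7 h 36 min
Total: 7 h 9 min + 5 h 7 min + 10 h 5 min + 10 h 22 min + 4 h 37 min + 7 h 36 min = 44 h 56 min.

44.93 hours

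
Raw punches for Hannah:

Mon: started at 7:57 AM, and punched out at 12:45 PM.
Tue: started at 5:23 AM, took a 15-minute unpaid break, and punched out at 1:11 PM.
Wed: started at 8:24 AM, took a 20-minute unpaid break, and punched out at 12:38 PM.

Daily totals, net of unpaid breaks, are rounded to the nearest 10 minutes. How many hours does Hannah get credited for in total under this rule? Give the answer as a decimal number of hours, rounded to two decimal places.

Mon: 7:57 AM–12:45 PM = 4 h 48 min → rounds to 4 h 50 min
Tue: 5:23 AM–1:11 PM = 7 h 48 min − 15 min = 7 h 33 min → rounds to 7 h 30 min
Wed: 8:24 AM–12:38 PM = 4 h 14 min − 20 min = 3 h 54 min → rounds to 3 h 50 min
Total credited: 16 h 10 min.

16.17 hours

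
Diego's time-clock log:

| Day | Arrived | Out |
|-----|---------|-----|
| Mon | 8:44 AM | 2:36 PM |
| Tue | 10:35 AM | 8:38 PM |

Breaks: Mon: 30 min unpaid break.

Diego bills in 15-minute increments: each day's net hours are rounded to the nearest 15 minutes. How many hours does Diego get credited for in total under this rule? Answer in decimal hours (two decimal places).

15.25 hours

Mon: 8:44 AM–2:36 PM = 5 h 52 min − 30 min = 5 h 22 min → rounds to 5 h 15 min
Tue: 10:35 AM–8:38 PM = 10 h 3 min → rounds to 10 h 0 min
Total credited: 15 h 15 min.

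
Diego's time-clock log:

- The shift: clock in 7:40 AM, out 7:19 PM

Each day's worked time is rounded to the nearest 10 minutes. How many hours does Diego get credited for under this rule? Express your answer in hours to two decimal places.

The shift: 7:40 AM–7:19 PM = 11 h 39 min → rounds to 11 h 40 min

11.67 hours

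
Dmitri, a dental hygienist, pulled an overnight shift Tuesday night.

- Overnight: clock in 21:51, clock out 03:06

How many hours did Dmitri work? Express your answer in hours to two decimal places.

Overnight: 21:51 → midnight = 2 h 9 min; midnight → 03:06 = 3 h 6 min; span 5 h 15 min

5.25 hours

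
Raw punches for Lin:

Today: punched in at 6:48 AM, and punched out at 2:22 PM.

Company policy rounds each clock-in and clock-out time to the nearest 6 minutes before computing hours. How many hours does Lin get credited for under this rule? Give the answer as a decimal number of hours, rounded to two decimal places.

Today: in 6:48 AM→6:48 AM, out 2:22 PM→2:24 PM; 7 h 36 min

7.60 hours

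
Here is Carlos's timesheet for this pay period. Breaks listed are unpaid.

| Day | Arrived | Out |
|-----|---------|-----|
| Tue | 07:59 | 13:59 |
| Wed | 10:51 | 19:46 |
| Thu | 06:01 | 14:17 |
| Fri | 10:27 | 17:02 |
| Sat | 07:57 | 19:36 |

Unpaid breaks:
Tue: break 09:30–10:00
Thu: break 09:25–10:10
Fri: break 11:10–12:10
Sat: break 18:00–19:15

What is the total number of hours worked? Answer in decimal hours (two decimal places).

37.92 hours

Tue: 07:59–13:59 = 6 h 0 min; less 30 min break → 5 h 30 min
Wed: 10:51–19:46 = 8 h 55 min
Thu: 06:01–14:17 = 8 h 16 min; less 45 min break → 7 h 31 min
Fri: 10:27–17:02 = 6 h 35 min; less 60 min break → 5 h 35 min
Sat: 07:57–19:36 = 11 h 39 min; less 75 min break → 10 h 24 min
Total: 5 h 30 min + 8 h 55 min + 7 h 31 min + 5 h 35 min + 10 h 24 min = 37 h 55 min.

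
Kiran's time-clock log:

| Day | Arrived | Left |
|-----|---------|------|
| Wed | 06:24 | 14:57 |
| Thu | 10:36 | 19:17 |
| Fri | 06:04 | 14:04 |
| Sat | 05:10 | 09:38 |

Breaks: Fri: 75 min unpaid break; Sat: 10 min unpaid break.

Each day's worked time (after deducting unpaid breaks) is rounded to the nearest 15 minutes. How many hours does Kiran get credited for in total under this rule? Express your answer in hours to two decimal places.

Wed: 06:24–14:57 = 8 h 33 min → rounds to 8 h 30 min
Thu: 10:36–19:17 = 8 h 41 min → rounds to 8 h 45 min
Fri: 06:04–14:04 = 8 h 0 min − 75 min = 6 h 45 min → rounds to 6 h 45 min
Sat: 05:10–09:38 = 4 h 28 min − 10 min = 4 h 18 min → rounds to 4 h 15 min
Total credited: 28 h 15 min.

28.25 hours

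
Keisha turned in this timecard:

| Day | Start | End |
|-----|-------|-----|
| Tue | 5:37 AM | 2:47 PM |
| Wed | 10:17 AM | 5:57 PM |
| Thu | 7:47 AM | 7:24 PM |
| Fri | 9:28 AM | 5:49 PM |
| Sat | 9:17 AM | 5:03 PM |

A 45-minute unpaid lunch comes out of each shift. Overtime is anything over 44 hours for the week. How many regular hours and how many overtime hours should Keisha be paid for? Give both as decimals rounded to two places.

Tue: 5:37 AM–2:47 PM = 9 h 10 min; less 45 min break → 8 h 25 min
Wed: 10:17 AM–5:57 PM = 7 h 40 min; less 45 min break → 6 h 55 min
Thu: 7:47 AM–7:24 PM = 11 h 37 min; less 45 min break → 10 h 52 min
Fri: 9:28 AM–5:49 PM = 8 h 21 min; less 45 min break → 7 h 36 min
Sat: 9:17 AM–5:03 PM = 7 h 46 min; less 45 min break → 7 h 1 min
Total worked: 40 h 49 min = 40.82 h.
Threshold 44 h → overtime 0 h 0 min, regular 40 h 49 min.

Regular 40.82 hours, overtime 0.00 hours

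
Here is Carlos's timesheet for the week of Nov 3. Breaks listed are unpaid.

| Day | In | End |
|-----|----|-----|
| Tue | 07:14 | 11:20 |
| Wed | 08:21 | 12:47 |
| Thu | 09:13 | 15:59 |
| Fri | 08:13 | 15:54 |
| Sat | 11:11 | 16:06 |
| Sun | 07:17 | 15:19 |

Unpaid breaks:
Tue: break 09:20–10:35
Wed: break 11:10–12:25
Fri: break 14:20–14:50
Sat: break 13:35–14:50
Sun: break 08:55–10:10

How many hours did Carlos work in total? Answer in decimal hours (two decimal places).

30.43 hours

Tue: 07:14–11:20 = 4 h 6 min; less 75 min break → 2 h 51 min
Wed: 08:21–12:47 = 4 h 26 min; less 75 min break → 3 h 11 min
Thu: 09:13–15:59 = 6 h 46 min
Fri: 08:13–15:54 = 7 h 41 min; less 30 min break → 7 h 11 min
Sat: 11:11–16:06 = 4 h 55 min; less 75 min break → 3 h 40 min
Sun: 07:17–15:19 = 8 h 2 min; less 75 min break → 6 h 47 min
Total: 2 h 51 min + 3 h 11 min + 6 h 46 min + 7 h 11 min + 3 h 40 min + 6 h 47 min = 30 h 26 min.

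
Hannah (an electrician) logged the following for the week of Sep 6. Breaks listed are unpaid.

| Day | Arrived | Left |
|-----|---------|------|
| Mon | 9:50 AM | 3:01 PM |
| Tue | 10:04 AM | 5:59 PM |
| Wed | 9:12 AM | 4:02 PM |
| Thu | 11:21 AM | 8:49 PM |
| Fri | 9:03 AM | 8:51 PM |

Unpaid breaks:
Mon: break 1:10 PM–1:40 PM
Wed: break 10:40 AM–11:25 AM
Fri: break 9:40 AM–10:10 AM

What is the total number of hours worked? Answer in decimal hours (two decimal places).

Mon: 9:50 AM–3:01 PM = 5 h 11 min; less 30 min break → 4 h 41 min
Tue: 10:04 AM–5:59 PM = 7 h 55 min
Wed: 9:12 AM–4:02 PM = 6 h 50 min; less 45 min break → 6 h 5 min
Thu: 11:21 AM–8:49 PM = 9 h 28 min
Fri: 9:03 AM–8:51 PM = 11 h 48 min; less 30 min break → 11 h 18 min
Total: 4 h 41 min + 7 h 55 min + 6 h 5 min + 9 h 28 min + 11 h 18 min = 39 h 27 min.

39.45 hours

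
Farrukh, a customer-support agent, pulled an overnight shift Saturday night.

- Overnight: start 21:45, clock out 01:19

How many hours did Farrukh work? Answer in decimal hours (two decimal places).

3.57 hours

Overnight: 21:45 → midnight = 2 h 15 min; midnight → 01:19 = 1 h 19 min; span 3 h 34 min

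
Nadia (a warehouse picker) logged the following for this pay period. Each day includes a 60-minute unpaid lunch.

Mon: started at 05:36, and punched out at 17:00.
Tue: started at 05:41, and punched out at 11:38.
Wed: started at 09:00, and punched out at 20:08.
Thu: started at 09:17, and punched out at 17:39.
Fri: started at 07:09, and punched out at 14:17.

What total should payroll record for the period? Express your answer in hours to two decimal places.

Mon: 05:36–17:00 = 11 h 24 min; less 60 min break → 10 h 24 min
Tue: 05:41–11:38 = 5 h 57 min; less 60 min break → 4 h 57 min
Wed: 09:00–20:08 = 11 h 8 min; less 60 min break → 10 h 8 min
Thu: 09:17–17:39 = 8 h 22 min; less 60 min break → 7 h 22 min
Fri: 07:09–14:17 = 7 h 8 min; less 60 min break → 6 h 8 min
Total: 10 h 24 min + 4 h 57 min + 10 h 8 min + 7 h 22 min + 6 h 8 min = 38 h 59 min.

38.98 hours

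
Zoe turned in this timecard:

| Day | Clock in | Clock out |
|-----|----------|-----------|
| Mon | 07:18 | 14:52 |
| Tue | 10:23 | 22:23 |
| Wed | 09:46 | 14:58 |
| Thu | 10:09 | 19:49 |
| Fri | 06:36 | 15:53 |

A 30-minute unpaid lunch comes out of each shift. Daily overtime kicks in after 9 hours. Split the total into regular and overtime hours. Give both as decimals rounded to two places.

Mon: 07:18–14:52 = 7 h 34 min; less 30 min break → 7 h 4 min
Tue: 10:23–22:23 = 12 h 0 min; less 30 min break → 11 h 30 min
Wed: 09:46–14:58 = 5 h 12 min; less 30 min break → 4 h 42 min
Thu: 10:09–19:49 = 9 h 40 min; less 30 min break → 9 h 10 min
Fri: 06:36–15:53 = 9 h 17 min; less 30 min break → 8 h 47 min
Mon reg 7 h 4 min / OT 0 h 0 min; Tue reg 9 h 0 min / OT 2 h 30 min; Wed reg 4 h 42 min / OT 0 h 0 min; Thu reg 9 h 0 min / OT 0 h 10 min; Fri reg 8 h 47 min / OT 0 h 0 min.
Totals: regular 38 h 33 min, overtime 2 h 40 min.

Regular 38.55 hours, overtime 2.67 hours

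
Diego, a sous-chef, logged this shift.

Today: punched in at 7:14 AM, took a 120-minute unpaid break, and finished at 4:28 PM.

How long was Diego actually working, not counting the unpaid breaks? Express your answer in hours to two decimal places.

7.23 hours

Today: 7:14 AM–4:28 PM = 9 h 14 min; less 120 min break → 7 h 14 min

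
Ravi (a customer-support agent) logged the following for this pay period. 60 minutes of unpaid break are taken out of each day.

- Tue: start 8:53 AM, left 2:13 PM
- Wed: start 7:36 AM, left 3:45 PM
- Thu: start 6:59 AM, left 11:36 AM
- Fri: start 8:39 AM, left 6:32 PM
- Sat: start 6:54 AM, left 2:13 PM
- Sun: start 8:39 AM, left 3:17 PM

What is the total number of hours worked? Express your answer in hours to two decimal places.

Tue: 8:53 AM–2:13 PM = 5 h 20 min; less 60 min break → 4 h 20 min
Wed: 7:36 AM–3:45 PM = 8 h 9 min; less 60 min break → 7 h 9 min
Thu: 6:59 AM–11:36 AM = 4 h 37 min; less 60 min break → 3 h 37 min
Fri: 8:39 AM–6:32 PM = 9 h 53 min; less 60 min break → 8 h 53 min
Sat: 6:54 AM–2:13 PM = 7 h 19 min; less 60 min break → 6 h 19 min
Sun: 8:39 AM–3:17 PM = 6 h 38 min; less 60 min break → 5 h 38 min
Total: 4 h 20 min + 7 h 9 min + 3 h 37 min + 8 h 53 min + 6 h 19 min + 5 h 38 min = 35 h 56 min.

35.93 hours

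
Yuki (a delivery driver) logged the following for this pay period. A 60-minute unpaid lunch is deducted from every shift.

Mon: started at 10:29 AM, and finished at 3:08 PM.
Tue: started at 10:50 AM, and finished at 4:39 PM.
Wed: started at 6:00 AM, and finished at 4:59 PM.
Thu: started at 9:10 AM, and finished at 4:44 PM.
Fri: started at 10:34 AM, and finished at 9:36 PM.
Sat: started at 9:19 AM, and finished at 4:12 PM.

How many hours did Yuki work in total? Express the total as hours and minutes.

Mon: 10:29 AM–3:08 PM = 4 h 39 min; less 60 min break → 3 h 39 min
Tue: 10:50 AM–4:39 PM = 5 h 49 min; less 60 min break → 4 h 49 min
Wed: 6:00 AM–4:59 PM = 10 h 59 min; less 60 min break → 9 h 59 min
Thu: 9:10 AM–4:44 PM = 7 h 34 min; less 60 min break → 6 h 34 min
Fri: 10:34 AM–9:36 PM = 11 h 2 min; less 60 min break → 10 h 2 min
Sat: 9:19 AM–4:12 PM = 6 h 53 min; less 60 min break → 5 h 53 min
Total: 3 h 39 min + 4 h 49 min + 9 h 59 min + 6 h 34 min + 10 h 2 min + 5 h 53 min = 40 h 56 min.

40 h 56 min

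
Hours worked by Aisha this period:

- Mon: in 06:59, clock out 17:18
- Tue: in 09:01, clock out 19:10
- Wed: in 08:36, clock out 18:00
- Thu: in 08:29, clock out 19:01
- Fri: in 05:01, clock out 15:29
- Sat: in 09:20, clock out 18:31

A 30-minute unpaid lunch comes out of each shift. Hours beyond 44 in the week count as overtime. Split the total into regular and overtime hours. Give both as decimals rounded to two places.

Regular 44.00 hours, overtime 13.05 hours

Mon: 06:59–17:18 = 10 h 19 min; less 30 min break → 9 h 49 min
Tue: 09:01–19:10 = 10 h 9 min; less 30 min break → 9 h 39 min
Wed: 08:36–18:00 = 9 h 24 min; less 30 min break → 8 h 54 min
Thu: 08:29–19:01 = 10 h 32 min; less 30 min break → 10 h 2 min
Fri: 05:01–15:29 = 10 h 28 min; less 30 min break → 9 h 58 min
Sat: 09:20–18:31 = 9 h 11 min; less 30 min break → 8 h 41 min
Total worked: 57 h 3 min = 57.05 h.
Threshold 44 h → overtime 13 h 3 min, regular 44 h 0 min.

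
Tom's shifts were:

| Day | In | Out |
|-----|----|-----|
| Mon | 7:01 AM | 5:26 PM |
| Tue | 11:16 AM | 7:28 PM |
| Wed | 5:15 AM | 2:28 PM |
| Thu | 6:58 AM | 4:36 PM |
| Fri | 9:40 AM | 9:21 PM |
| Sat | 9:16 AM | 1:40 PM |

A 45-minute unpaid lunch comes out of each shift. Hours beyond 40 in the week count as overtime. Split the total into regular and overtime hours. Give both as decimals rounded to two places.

Mon: 7:01 AM–5:26 PM = 10 h 25 min; less 45 min break → 9 h 40 min
Tue: 11:16 AM–7:28 PM = 8 h 12 min; less 45 min break → 7 h 27 min
Wed: 5:15 AM–2:28 PM = 9 h 13 min; less 45 min break → 8 h 28 min
Thu: 6:58 AM–4:36 PM = 9 h 38 min; less 45 min break → 8 h 53 min
Fri: 9:40 AM–9:21 PM = 11 h 41 min; less 45 min break → 10 h 56 min
Sat: 9:16 AM–1:40 PM = 4 h 24 min; less 45 min break → 3 h 39 min
Total worked: 49 h 3 min = 49.05 h.
Threshold 40 h → overtime 9 h 3 min, regular 40 h 0 min.

Regular 40.00 hours, overtime 9.05 hours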